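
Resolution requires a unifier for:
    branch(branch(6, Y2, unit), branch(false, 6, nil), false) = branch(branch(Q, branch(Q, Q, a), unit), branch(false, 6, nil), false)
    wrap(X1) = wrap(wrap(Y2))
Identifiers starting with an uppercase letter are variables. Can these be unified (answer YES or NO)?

YES

Decompose branch/3: branch(6, Y2, unit) = branch(Q, branch(Q, Q, a), unit),  branch(false, 6, nil) = branch(false, 6, nil),  false = false.
Decompose branch/3: 6 = Q,  Y2 = branch(Q, Q, a),  unit = unit.
Bind Q := 6; substituting into the one remaining equation that mentions Q gives: Y2 = branch(6, 6, a).
Bind Y2 := branch(6, 6, a); substituting into the one remaining equation that mentions Y2 gives: wrap(X1) = wrap(wrap(branch(6, 6, a))).
Delete trivial equation unit = unit.
Delete trivial equation branch(false, 6, nil) = branch(false, 6, nil).
Delete trivial equation false = false.
Decompose wrap/1: X1 = wrap(branch(6, 6, a)).
Bind X1 := wrap(branch(6, 6, a)).
No equations remain and no clash or occurs-check failure arose, so a unifier exists.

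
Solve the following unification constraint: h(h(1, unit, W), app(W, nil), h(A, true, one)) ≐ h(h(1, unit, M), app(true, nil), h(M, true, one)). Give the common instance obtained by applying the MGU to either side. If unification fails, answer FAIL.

Decompose h/3: h(1, unit, W) ≐ h(1, unit, M),  app(W, nil) ≐ app(true, nil),  h(A, true, one) ≐ h(M, true, one).
Decompose h/3: 1 ≐ 1,  unit ≐ unit,  W ≐ M.
Delete trivial equation 1 ≐ 1.
Delete trivial equation unit ≐ unit.
Bind W := M; substituting into the one remaining equation that mentions W gives: app(M, nil) ≐ app(true, nil).
Decompose app/2: M ≐ true,  nil ≐ nil.
Bind M := true; substituting into the one remaining equation that mentions M gives: h(A, true, one) ≐ h(true, true, one). Substituting into the earlier binding gives W := true.
Delete trivial equation nil ≐ nil.
Decompose h/3: A ≐ true,  true ≐ true,  one ≐ one.
Bind A := true; no other remaining equation mentions A.
Delete trivial equation true ≐ true.
Delete trivial equation one ≐ one.
Applying the MGU to either side gives h(h(1, unit, true), app(true, nil), h(true, true, one)).

h(h(1, unit, true), app(true, nil), h(true, true, one))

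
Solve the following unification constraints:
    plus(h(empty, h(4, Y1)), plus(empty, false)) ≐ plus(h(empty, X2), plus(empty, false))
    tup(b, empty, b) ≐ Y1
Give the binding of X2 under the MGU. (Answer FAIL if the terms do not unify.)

h(4, tup(b, empty, b))

Decompose plus/2: h(empty, h(4, Y1)) ≐ h(empty, X2),  plus(empty, false) ≐ plus(empty, false).
Decompose h/2: empty ≐ empty,  h(4, Y1) ≐ X2.
Delete trivial equation empty ≐ empty.
Bind X2 := h(4, Y1); no other remaining equation mentions X2.
Delete trivial equation plus(empty, false) ≐ plus(empty, false).
Bind Y1 := tup(b, empty, b). Substituting into the earlier binding gives X2 := h(4, tup(b, empty, b)).
MGU = { X2 ↦ h(4, tup(b, empty, b)), Y1 ↦ tup(b, empty, b) }, so X2 ↦ h(4, tup(b, empty, b)).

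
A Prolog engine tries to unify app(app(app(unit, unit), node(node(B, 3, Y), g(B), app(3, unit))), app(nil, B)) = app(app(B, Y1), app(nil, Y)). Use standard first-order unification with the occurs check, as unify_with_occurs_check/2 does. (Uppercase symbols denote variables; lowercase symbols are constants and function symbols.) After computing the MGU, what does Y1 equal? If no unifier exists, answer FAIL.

Decompose app/2: app(app(unit, unit), node(node(B, 3, Y), g(B), app(3, unit))) = app(B, Y1),  app(nil, B) = app(nil, Y).
Decompose app/2: app(unit, unit) = B,  node(node(B, 3, Y), g(B), app(3, unit)) = Y1.
Bind B := app(unit, unit); substituting into the remaining equations gives: node(node(app(unit, unit), 3, Y), g(app(unit, unit)), app(3, unit)) = Y1,  app(nil, app(unit, unit)) = app(nil, Y).
Bind Y1 := node(node(app(unit, unit), 3, Y), g(app(unit, unit)), app(3, unit)); no other remaining equation mentions Y1.
Decompose app/2: nil = nil,  app(unit, unit) = Y.
Delete trivial equation nil = nil.
Bind Y := app(unit, unit). Substituting into the earlier binding gives Y1 := node(node(app(unit, unit), 3, app(unit, unit)), g(app(unit, unit)), app(3, unit)).
MGU = { B ↦ app(unit, unit), Y1 ↦ node(node(app(unit, unit), 3, app(unit, unit)), g(app(unit, unit)), app(3, unit)), Y ↦ app(unit, unit) }, so Y1 ↦ node(node(app(unit, unit), 3, app(unit, unit)), g(app(unit, unit)), app(3, unit)).

node(node(app(unit, unit), 3, app(unit, unit)), g(app(unit, unit)), app(3, unit))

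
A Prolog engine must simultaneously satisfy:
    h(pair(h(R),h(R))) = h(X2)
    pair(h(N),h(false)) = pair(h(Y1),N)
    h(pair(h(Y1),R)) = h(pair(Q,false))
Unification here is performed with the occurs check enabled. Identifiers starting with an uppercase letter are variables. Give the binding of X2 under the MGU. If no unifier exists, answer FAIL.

Decompose h/1: pair(h(R),h(R)) = X2.
Bind X2 := pair(h(R),h(R)); no other remaining equation mentions X2.
Decompose pair/2: h(N) = h(Y1),  h(false) = N.
Decompose h/1: N = Y1.
Bind N := Y1; substituting into the one remaining equation that mentions N gives: h(false) = Y1.
Bind Y1 := h(false); substituting into the remaining equation gives: h(pair(h(h(false)),R)) = h(pair(Q,false)). Substituting into the earlier binding gives N := h(false).
Decompose h/1: pair(h(h(false)),R) = pair(Q,false).
Decompose pair/2: h(h(false)) = Q,  R = false.
Bind Q := h(h(false)); no other remaining equation mentions Q.
Bind R := false. Substituting into the earlier binding gives X2 := pair(h(false),h(false)).
MGU = { X2 -> pair(h(false),h(false)), N -> h(false), Y1 -> h(false), Q -> h(h(false)), R -> false }, so X2 -> pair(h(false),h(false)).

pair(h(false),h(false))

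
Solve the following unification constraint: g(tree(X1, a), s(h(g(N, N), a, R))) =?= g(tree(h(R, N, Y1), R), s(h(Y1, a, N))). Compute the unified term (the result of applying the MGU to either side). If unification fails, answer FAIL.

g(tree(h(a, a, g(a, a)), a), s(h(g(a, a), a, a)))

Decompose g/2: tree(X1, a) =?= tree(h(R, N, Y1), R),  s(h(g(N, N), a, R)) =?= s(h(Y1, a, N)).
Decompose tree/2: X1 =?= h(R, N, Y1),  a =?= R.
Bind X1 := h(R, N, Y1); no other remaining equation mentions X1.
Bind R := a; substituting into the remaining equation gives: s(h(g(N, N), a, a)) =?= s(h(Y1, a, N)). Substituting into the earlier binding gives X1 := h(a, N, Y1).
Decompose s/1: h(g(N, N), a, a) =?= h(Y1, a, N).
Decompose h/3: g(N, N) =?= Y1,  a =?= a,  a =?= N.
Bind Y1 := g(N, N); no other remaining equation mentions Y1. Substituting into the earlier binding gives X1 := h(a, N, g(N, N)).
Delete trivial equation a =?= a.
Bind N := a. Substituting into the earlier bindings gives X1 := h(a, a, g(a, a)), Y1 := g(a, a).
Applying the MGU to either side gives g(tree(h(a, a, g(a, a)), a), s(h(g(a, a), a, a))).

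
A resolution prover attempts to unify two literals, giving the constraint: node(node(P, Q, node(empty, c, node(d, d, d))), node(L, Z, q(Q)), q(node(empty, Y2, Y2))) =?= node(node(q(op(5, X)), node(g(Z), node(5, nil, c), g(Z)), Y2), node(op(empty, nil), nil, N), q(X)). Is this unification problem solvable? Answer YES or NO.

YES

Decompose node/3: node(P, Q, node(empty, c, node(d, d, d))) =?= node(q(op(5, X)), node(g(Z), node(5, nil, c), g(Z)), Y2),  node(L, Z, q(Q)) =?= node(op(empty, nil), nil, N),  q(node(empty, Y2, Y2)) =?= q(X).
Decompose node/3: P =?= q(op(5, X)),  Q =?= node(g(Z), node(5, nil, c), g(Z)),  node(empty, c, node(d, d, d)) =?= Y2.
Bind P := q(op(5, X)); no other remaining equation mentions P.
Bind Q := node(g(Z), node(5, nil, c), g(Z)); substituting into the one remaining equation that mentions Q gives: node(L, Z, q(node(g(Z), node(5, nil, c), g(Z)))) =?= node(op(empty, nil), nil, N).
Bind Y2 := node(empty, c, node(d, d, d)); substituting into the one remaining equation that mentions Y2 gives: q(node(empty, node(empty, c, node(d, d, d)), node(empty, c, node(d, d, d)))) =?= q(X).
Decompose node/3: L =?= op(empty, nil),  Z =?= nil,  q(node(g(Z), node(5, nil, c), g(Z))) =?= N.
Bind L := op(empty, nil); no other remaining equation mentions L.
Bind Z := nil; substituting into the one remaining equation that mentions Z gives: q(node(g(nil), node(5, nil, c), g(nil))) =?= N. Substituting into the earlier binding gives Q := node(g(nil), node(5, nil, c), g(nil)).
Bind N := q(node(g(nil), node(5, nil, c), g(nil))); no other remaining equation mentions N.
Decompose q/1: node(empty, node(empty, c, node(d, d, d)), node(empty, c, node(d, d, d))) =?= X.
Bind X := node(empty, node(empty, c, node(d, d, d)), node(empty, c, node(d, d, d))). Substituting into the earlier binding gives P := q(op(5, node(empty, node(empty, c, node(d, d, d)), node(empty, c, node(d, d, d))))).
No equations remain and no clash or occurs-check failure arose, so a unifier exists.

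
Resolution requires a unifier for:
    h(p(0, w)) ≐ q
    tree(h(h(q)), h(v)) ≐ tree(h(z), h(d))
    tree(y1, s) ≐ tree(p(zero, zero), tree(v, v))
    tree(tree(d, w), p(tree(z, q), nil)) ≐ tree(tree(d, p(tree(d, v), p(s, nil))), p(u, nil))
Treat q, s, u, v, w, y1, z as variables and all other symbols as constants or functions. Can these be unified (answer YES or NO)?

YES

Bind q := h(p(0, w)); substituting into the 2 remaining equations that mention q gives: tree(h(h(h(p(0, w)))), h(v)) ≐ tree(h(z), h(d)),  tree(tree(d, w), p(tree(z, h(p(0, w))), nil)) ≐ tree(tree(d, p(tree(d, v), p(s, nil))), p(u, nil)).
Decompose tree/2: h(h(h(p(0, w)))) ≐ h(z),  h(v) ≐ h(d).
Decompose h/1: h(h(p(0, w))) ≐ z.
Bind z := h(h(p(0, w))); substituting into the one remaining equation that mentions z gives: tree(tree(d, w), p(tree(h(h(p(0, w))), h(p(0, w))), nil)) ≐ tree(tree(d, p(tree(d, v), p(s, nil))), p(u, nil)).
Decompose h/1: v ≐ d.
Bind v := d; substituting into the remaining equations gives: tree(y1, s) ≐ tree(p(zero, zero), tree(d, d)),  tree(tree(d, w), p(tree(h(h(p(0, w))), h(p(0, w))), nil)) ≐ tree(tree(d, p(tree(d, d), p(s, nil))), p(u, nil)).
Decompose tree/2: y1 ≐ p(zero, zero),  s ≐ tree(d, d).
Bind y1 := p(zero, zero); no other remaining equation mentions y1.
Bind s := tree(d, d); substituting into the remaining equation gives: tree(tree(d, w), p(tree(h(h(p(0, w))), h(p(0, w))), nil)) ≐ tree(tree(d, p(tree(d, d), p(tree(d, d), nil))), p(u, nil)).
Decompose tree/2: tree(d, w) ≐ tree(d, p(tree(d, d), p(tree(d, d), nil))),  p(tree(h(h(p(0, w))), h(p(0, w))), nil) ≐ p(u, nil).
Decompose tree/2: d ≐ d,  w ≐ p(tree(d, d), p(tree(d, d), nil)).
Delete trivial equation d ≐ d.
Bind w := p(tree(d, d), p(tree(d, d), nil)); substituting into the remaining equation gives: p(tree(h(h(p(0, p(tree(d, d), p(tree(d, d), nil))))), h(p(0, p(tree(d, d), p(tree(d, d), nil))))), nil) ≐ p(u, nil). Substituting into the earlier bindings gives q := h(p(0, p(tree(d, d), p(tree(d, d), nil)))), z := h(h(p(0, p(tree(d, d), p(tree(d, d), nil))))).
Decompose p/2: tree(h(h(p(0, p(tree(d, d), p(tree(d, d), nil))))), h(p(0, p(tree(d, d), p(tree(d, d), nil))))) ≐ u,  nil ≐ nil.
Bind u := tree(h(h(p(0, p(tree(d, d), p(tree(d, d), nil))))), h(p(0, p(tree(d, d), p(tree(d, d), nil))))); no other remaining equation mentions u.
Delete trivial equation nil ≐ nil.
No equations remain and no clash or occurs-check failure arose, so a unifier exists.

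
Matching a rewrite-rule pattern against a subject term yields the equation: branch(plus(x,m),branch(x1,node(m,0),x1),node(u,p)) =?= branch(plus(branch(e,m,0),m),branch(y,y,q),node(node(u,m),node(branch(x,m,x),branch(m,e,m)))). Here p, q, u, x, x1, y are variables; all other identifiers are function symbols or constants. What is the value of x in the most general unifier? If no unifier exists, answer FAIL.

Decompose branch/3: plus(x,m) =?= plus(branch(e,m,0),m),  branch(x1,node(m,0),x1) =?= branch(y,y,q),  node(u,p) =?= node(node(u,m),node(branch(x,m,x),branch(m,e,m))).
Decompose plus/2: x =?= branch(e,m,0),  m =?= m.
Bind x := branch(e,m,0); substituting into the one remaining equation that mentions x gives: node(u,p) =?= node(node(u,m),node(branch(branch(e,m,0),m,branch(e,m,0)),branch(m,e,m))).
Delete trivial equation m =?= m.
Decompose branch/3: x1 =?= y,  node(m,0) =?= y,  x1 =?= q.
Bind x1 := y; substituting into the one remaining equation that mentions x1 gives: y =?= q.
Bind y := node(m,0); substituting into the one remaining equation that mentions y gives: node(m,0) =?= q. Substituting into the earlier binding gives x1 := node(m,0).
Bind q := node(m,0); no other remaining equation mentions q.
Decompose node/2: u =?= node(u,m),  p =?= node(branch(branch(e,m,0),m,branch(e,m,0)),branch(m,e,m)).
Occurs check fails: u occurs in node(u,m); the equation u =?= node(u,m) has no finite solution.

FAIL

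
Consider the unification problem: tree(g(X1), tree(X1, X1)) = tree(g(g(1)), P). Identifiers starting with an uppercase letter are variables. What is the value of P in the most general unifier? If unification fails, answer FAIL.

Decompose tree/2: g(X1) = g(g(1)),  tree(X1, X1) = P.
Decompose g/1: X1 = g(1).
Bind X1 := g(1); substituting into the remaining equation gives: tree(g(1), g(1)) = P.
Bind P := tree(g(1), g(1)).
MGU = { X1 -> g(1), P -> tree(g(1), g(1)) }, so P -> tree(g(1), g(1)).

tree(g(1), g(1))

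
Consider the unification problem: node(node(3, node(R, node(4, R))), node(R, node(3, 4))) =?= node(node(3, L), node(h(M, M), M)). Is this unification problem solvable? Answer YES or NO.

Decompose node/2: node(3, node(R, node(4, R))) =?= node(3, L),  node(R, node(3, 4)) =?= node(h(M, M), M).
Decompose node/2: 3 =?= 3,  node(R, node(4, R)) =?= L.
Delete trivial equation 3 =?= 3.
Bind L := node(R, node(4, R)); no other remaining equation mentions L.
Decompose node/2: R =?= h(M, M),  node(3, 4) =?= M.
Bind R := h(M, M); no other remaining equation mentions R. Substituting into the earlier binding gives L := node(h(M, M), node(4, h(M, M))).
Bind M := node(3, 4). Substituting into the earlier bindings gives L := node(h(node(3, 4), node(3, 4)), node(4, h(node(3, 4), node(3, 4)))), R := h(node(3, 4), node(3, 4)).
No equations remain and no clash or occurs-check failure arose, so a unifier exists.

YES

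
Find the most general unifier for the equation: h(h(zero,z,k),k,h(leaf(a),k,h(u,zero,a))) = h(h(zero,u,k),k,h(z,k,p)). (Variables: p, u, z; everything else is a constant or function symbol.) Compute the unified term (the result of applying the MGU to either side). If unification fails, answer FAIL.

h(h(zero,leaf(a),k),k,h(leaf(a),k,h(leaf(a),zero,a)))

Decompose h/3: h(zero,z,k) = h(zero,u,k),  k = k,  h(leaf(a),k,h(u,zero,a)) = h(z,k,p).
Decompose h/3: zero = zero,  z = u,  k = k.
Delete trivial equation zero = zero.
Bind z := u; substituting into the one remaining equation that mentions z gives: h(leaf(a),k,h(u,zero,a)) = h(u,k,p).
Delete trivial equation k = k.
Delete trivial equation k = k.
Decompose h/3: leaf(a) = u,  k = k,  h(u,zero,a) = p.
Bind u := leaf(a); substituting into the one remaining equation that mentions u gives: h(leaf(a),zero,a) = p. Substituting into the earlier binding gives z := leaf(a).
Delete trivial equation k = k.
Bind p := h(leaf(a),zero,a).
Applying the MGU to either side gives h(h(zero,leaf(a),k),k,h(leaf(a),k,h(leaf(a),zero,a))).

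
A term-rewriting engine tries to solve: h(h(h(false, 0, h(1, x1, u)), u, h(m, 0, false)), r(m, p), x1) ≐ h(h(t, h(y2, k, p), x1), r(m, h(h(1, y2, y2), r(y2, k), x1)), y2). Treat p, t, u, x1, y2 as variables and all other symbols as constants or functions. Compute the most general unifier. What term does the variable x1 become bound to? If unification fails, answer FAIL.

h(m, 0, false)

Decompose h/3: h(h(false, 0, h(1, x1, u)), u, h(m, 0, false)) ≐ h(t, h(y2, k, p), x1),  r(m, p) ≐ r(m, h(h(1, y2, y2), r(y2, k), x1)),  x1 ≐ y2.
Decompose h/3: h(false, 0, h(1, x1, u)) ≐ t,  u ≐ h(y2, k, p),  h(m, 0, false) ≐ x1.
Bind t := h(false, 0, h(1, x1, u)); no other remaining equation mentions t.
Bind u := h(y2, k, p); no other remaining equation mentions u. Substituting into the earlier binding gives t := h(false, 0, h(1, x1, h(y2, k, p))).
Bind x1 := h(m, 0, false); substituting into the remaining equations gives: r(m, p) ≐ r(m, h(h(1, y2, y2), r(y2, k), h(m, 0, false))),  h(m, 0, false) ≐ y2. Substituting into the earlier binding gives t := h(false, 0, h(1, h(m, 0, false), h(y2, k, p))).
Decompose r/2: m ≐ m,  p ≐ h(h(1, y2, y2), r(y2, k), h(m, 0, false)).
Delete trivial equation m ≐ m.
Bind p := h(h(1, y2, y2), r(y2, k), h(m, 0, false)); no other remaining equation mentions p. Substituting into the earlier bindings gives t := h(false, 0, h(1, h(m, 0, false), h(y2, k, h(h(1, y2, y2), r(y2, k), h(m, 0, false))))), u := h(y2, k, h(h(1, y2, y2), r(y2, k), h(m, 0, false))).
Bind y2 := h(m, 0, false). Substituting into the earlier bindings gives t := h(false, 0, h(1, h(m, 0, false), h(h(m, 0, false), k, h(h(1, h(m, 0, false), h(m, 0, false)), r(h(m, 0, false), k), h(m, 0, false))))), u := h(h(m, 0, false), k, h(h(1, h(m, 0, false), h(m, 0, false)), r(h(m, 0, false), k), h(m, 0, false))), p := h(h(1, h(m, 0, false), h(m, 0, false)), r(h(m, 0, false), k), h(m, 0, false)).
MGU = { t := h(false, 0, h(1, h(m, 0, false), h(h(m, 0, false), k, h(h(1, h(m, 0, false), h(m, 0, false)), r(h(m, 0, false), k), h(m, 0, false))))), u := h(h(m, 0, false), k, h(h(1, h(m, 0, false), h(m, 0, false)), r(h(m, 0, false), k), h(m, 0, false))), x1 := h(m, 0, false), p := h(h(1, h(m, 0, false), h(m, 0, false)), r(h(m, 0, false), k), h(m, 0, false)), y2 := h(m, 0, false) }, so x1 := h(m, 0, false).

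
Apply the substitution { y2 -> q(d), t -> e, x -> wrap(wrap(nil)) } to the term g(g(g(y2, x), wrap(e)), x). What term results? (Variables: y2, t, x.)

g(g(g(q(d), wrap(wrap(nil))), wrap(e)), wrap(wrap(nil)))

Replace each occurrence of y2 with q(d).
Replace each occurrence of x with wrap(wrap(nil)).
Result: g(g(g(q(d), wrap(wrap(nil))), wrap(e)), wrap(wrap(nil))).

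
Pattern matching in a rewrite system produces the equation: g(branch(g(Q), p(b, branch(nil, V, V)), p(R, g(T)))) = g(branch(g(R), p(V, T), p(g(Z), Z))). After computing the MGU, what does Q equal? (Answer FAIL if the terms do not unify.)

g(g(branch(nil, b, b)))

Decompose g/1: branch(g(Q), p(b, branch(nil, V, V)), p(R, g(T))) = branch(g(R), p(V, T), p(g(Z), Z)).
Decompose branch/3: g(Q) = g(R),  p(b, branch(nil, V, V)) = p(V, T),  p(R, g(T)) = p(g(Z), Z).
Decompose g/1: Q = R.
Bind Q := R; no other remaining equation mentions Q.
Decompose p/2: b = V,  branch(nil, V, V) = T.
Bind V := b; substituting into the one remaining equation that mentions V gives: branch(nil, b, b) = T.
Bind T := branch(nil, b, b); substituting into the remaining equation gives: p(R, g(branch(nil, b, b))) = p(g(Z), Z).
Decompose p/2: R = g(Z),  g(branch(nil, b, b)) = Z.
Bind R := g(Z); no other remaining equation mentions R. Substituting into the earlier binding gives Q := g(Z).
Bind Z := g(branch(nil, b, b)). Substituting into the earlier bindings gives Q := g(g(branch(nil, b, b))), R := g(g(branch(nil, b, b))).
MGU = { Q ↦ g(g(branch(nil, b, b))), V ↦ b, T ↦ branch(nil, b, b), R ↦ g(g(branch(nil, b, b))), Z ↦ g(branch(nil, b, b)) }, so Q ↦ g(g(branch(nil, b, b))).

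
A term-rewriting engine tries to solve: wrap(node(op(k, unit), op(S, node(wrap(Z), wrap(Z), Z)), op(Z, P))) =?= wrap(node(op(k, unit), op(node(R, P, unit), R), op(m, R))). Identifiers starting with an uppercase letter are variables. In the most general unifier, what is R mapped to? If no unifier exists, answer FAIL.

node(wrap(m), wrap(m), m)

Decompose wrap/1: node(op(k, unit), op(S, node(wrap(Z), wrap(Z), Z)), op(Z, P)) =?= node(op(k, unit), op(node(R, P, unit), R), op(m, R)).
Decompose node/3: op(k, unit) =?= op(k, unit),  op(S, node(wrap(Z), wrap(Z), Z)) =?= op(node(R, P, unit), R),  op(Z, P) =?= op(m, R).
Delete trivial equation op(k, unit) =?= op(k, unit).
Decompose op/2: S =?= node(R, P, unit),  node(wrap(Z), wrap(Z), Z) =?= R.
Bind S := node(R, P, unit); no other remaining equation mentions S.
Bind R := node(wrap(Z), wrap(Z), Z); substituting into the remaining equation gives: op(Z, P) =?= op(m, node(wrap(Z), wrap(Z), Z)). Substituting into the earlier binding gives S := node(node(wrap(Z), wrap(Z), Z), P, unit).
Decompose op/2: Z =?= m,  P =?= node(wrap(Z), wrap(Z), Z).
Bind Z := m; substituting into the remaining equation gives: P =?= node(wrap(m), wrap(m), m). Substituting into the earlier bindings gives S := node(node(wrap(m), wrap(m), m), P, unit), R := node(wrap(m), wrap(m), m).
Bind P := node(wrap(m), wrap(m), m). Substituting into the earlier binding gives S := node(node(wrap(m), wrap(m), m), node(wrap(m), wrap(m), m), unit).
MGU = { S := node(node(wrap(m), wrap(m), m), node(wrap(m), wrap(m), m), unit), R := node(wrap(m), wrap(m), m), Z := m, P := node(wrap(m), wrap(m), m) }, so R := node(wrap(m), wrap(m), m).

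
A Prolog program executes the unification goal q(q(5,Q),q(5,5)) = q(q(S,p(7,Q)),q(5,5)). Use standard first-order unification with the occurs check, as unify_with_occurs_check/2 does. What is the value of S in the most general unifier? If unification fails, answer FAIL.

FAIL

Decompose q/2: q(5,Q) = q(S,p(7,Q)),  q(5,5) = q(5,5).
Decompose q/2: 5 = S,  Q = p(7,Q).
Bind S := 5; no other remaining equation mentions S.
Occurs check fails: Q occurs in p(7,Q); the equation Q = p(7,Q) has no finite solution.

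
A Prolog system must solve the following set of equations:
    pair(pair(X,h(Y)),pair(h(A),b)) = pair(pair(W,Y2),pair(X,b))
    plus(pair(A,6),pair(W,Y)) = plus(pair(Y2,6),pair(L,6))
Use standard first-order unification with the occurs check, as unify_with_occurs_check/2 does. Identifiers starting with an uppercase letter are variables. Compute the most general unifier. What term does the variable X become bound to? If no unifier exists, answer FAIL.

h(h(6))

Decompose pair/2: pair(X,h(Y)) = pair(W,Y2),  pair(h(A),b) = pair(X,b).
Decompose pair/2: X = W,  h(Y) = Y2.
Bind X := W; substituting into the one remaining equation that mentions X gives: pair(h(A),b) = pair(W,b).
Bind Y2 := h(Y); substituting into the one remaining equation that mentions Y2 gives: plus(pair(A,6),pair(W,Y)) = plus(pair(h(Y),6),pair(L,6)).
Decompose pair/2: h(A) = W,  b = b.
Bind W := h(A); substituting into the one remaining equation that mentions W gives: plus(pair(A,6),pair(h(A),Y)) = plus(pair(h(Y),6),pair(L,6)). Substituting into the earlier binding gives X := h(A).
Delete trivial equation b = b.
Decompose plus/2: pair(A,6) = pair(h(Y),6),  pair(h(A),Y) = pair(L,6).
Decompose pair/2: A = h(Y),  6 = 6.
Bind A := h(Y); substituting into the one remaining equation that mentions A gives: pair(h(h(Y)),Y) = pair(L,6). Substituting into the earlier bindings gives X := h(h(Y)), W := h(h(Y)).
Delete trivial equation 6 = 6.
Decompose pair/2: h(h(Y)) = L,  Y = 6.
Bind L := h(h(Y)); no other remaining equation mentions L.
Bind Y := 6. Substituting into the earlier bindings gives X := h(h(6)), Y2 := h(6), W := h(h(6)), A := h(6), L := h(h(6)).
MGU = { X -> h(h(6)), Y2 -> h(6), W -> h(h(6)), A -> h(6), L -> h(h(6)), Y -> 6 }, so X -> h(h(6)).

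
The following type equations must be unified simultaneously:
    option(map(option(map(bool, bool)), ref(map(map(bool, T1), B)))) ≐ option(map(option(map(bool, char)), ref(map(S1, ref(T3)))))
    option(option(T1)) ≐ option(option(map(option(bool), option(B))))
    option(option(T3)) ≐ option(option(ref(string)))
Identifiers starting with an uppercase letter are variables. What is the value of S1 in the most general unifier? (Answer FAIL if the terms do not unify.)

FAIL

Decompose option/1: map(option(map(bool, bool)), ref(map(map(bool, T1), B))) ≐ map(option(map(bool, char)), ref(map(S1, ref(T3)))).
Decompose map/2: option(map(bool, bool)) ≐ option(map(bool, char)),  ref(map(map(bool, T1), B)) ≐ ref(map(S1, ref(T3))).
Decompose option/1: map(bool, bool) ≐ map(bool, char).
Decompose map/2: bool ≐ bool,  bool ≐ char.
Delete trivial equation bool ≐ bool.
Clash: constants bool and char differ; no unifier exists.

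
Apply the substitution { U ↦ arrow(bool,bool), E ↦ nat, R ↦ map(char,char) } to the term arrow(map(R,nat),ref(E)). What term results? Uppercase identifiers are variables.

arrow(map(map(char,char),nat),ref(nat))

Replace each occurrence of E with nat.
Replace each occurrence of R with map(char,char).
Result: arrow(map(map(char,char),nat),ref(nat)).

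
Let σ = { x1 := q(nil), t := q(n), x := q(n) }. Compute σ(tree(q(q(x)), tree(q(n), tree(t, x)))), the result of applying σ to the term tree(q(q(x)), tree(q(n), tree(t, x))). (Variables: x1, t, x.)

tree(q(q(q(n))), tree(q(n), tree(q(n), q(n))))

Replace each occurrence of t with q(n).
Replace each occurrence of x with q(n).
Result: tree(q(q(q(n))), tree(q(n), tree(q(n), q(n)))).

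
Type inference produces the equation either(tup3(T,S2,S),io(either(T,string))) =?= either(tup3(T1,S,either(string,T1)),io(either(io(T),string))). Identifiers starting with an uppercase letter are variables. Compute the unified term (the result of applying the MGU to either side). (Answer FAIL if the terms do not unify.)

Decompose either/2: tup3(T,S2,S) =?= tup3(T1,S,either(string,T1)),  io(either(T,string)) =?= io(either(io(T),string)).
Decompose tup3/3: T =?= T1,  S2 =?= S,  S =?= either(string,T1).
Bind T := T1; substituting into the one remaining equation that mentions T gives: io(either(T1,string)) =?= io(either(io(T1),string)).
Bind S2 := S; no other remaining equation mentions S2.
Bind S := either(string,T1); no other remaining equation mentions S. Substituting into the earlier binding gives S2 := either(string,T1).
Decompose io/1: either(T1,string) =?= either(io(T1),string).
Decompose either/2: T1 =?= io(T1),  string =?= string.
Occurs check fails: T1 occurs in io(T1); the equation T1 =?= io(T1) has no finite solution.

FAIL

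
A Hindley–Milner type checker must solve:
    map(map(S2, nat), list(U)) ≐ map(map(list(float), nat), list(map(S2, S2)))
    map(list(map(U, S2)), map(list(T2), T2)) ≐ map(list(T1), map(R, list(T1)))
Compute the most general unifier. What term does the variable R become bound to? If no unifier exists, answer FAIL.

Decompose map/2: map(S2, nat) ≐ map(list(float), nat),  list(U) ≐ list(map(S2, S2)).
Decompose map/2: S2 ≐ list(float),  nat ≐ nat.
Bind S2 := list(float); substituting into the 2 remaining equations that mention S2 gives: list(U) ≐ list(map(list(float), list(float))),  map(list(map(U, list(float))), map(list(T2), T2)) ≐ map(list(T1), map(R, list(T1))).
Delete trivial equation nat ≐ nat.
Decompose list/1: U ≐ map(list(float), list(float)).
Bind U := map(list(float), list(float)); substituting into the remaining equation gives: map(list(map(map(list(float), list(float)), list(float))), map(list(T2), T2)) ≐ map(list(T1), map(R, list(T1))).
Decompose map/2: list(map(map(list(float), list(float)), list(float))) ≐ list(T1),  map(list(T2), T2) ≐ map(R, list(T1)).
Decompose list/1: map(map(list(float), list(float)), list(float)) ≐ T1.
Bind T1 := map(map(list(float), list(float)), list(float)); substituting into the remaining equation gives: map(list(T2), T2) ≐ map(R, list(map(map(list(float), list(float)), list(float)))).
Decompose map/2: list(T2) ≐ R,  T2 ≐ list(map(map(list(float), list(float)), list(float))).
Bind R := list(T2); no other remaining equation mentions R.
Bind T2 := list(map(map(list(float), list(float)), list(float))). Substituting into the earlier binding gives R := list(list(map(map(list(float), list(float)), list(float)))).
MGU = { S2 := list(float), U := map(list(float), list(float)), T1 := map(map(list(float), list(float)), list(float)), R := list(list(map(map(list(float), list(float)), list(float)))), T2 := list(map(map(list(float), list(float)), list(float))) }, so R := list(list(map(map(list(float), list(float)), list(float)))).

list(list(map(map(list(float), list(float)), list(float))))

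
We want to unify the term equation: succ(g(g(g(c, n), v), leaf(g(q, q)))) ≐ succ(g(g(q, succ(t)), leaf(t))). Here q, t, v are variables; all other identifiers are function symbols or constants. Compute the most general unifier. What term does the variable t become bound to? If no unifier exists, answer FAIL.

Decompose succ/1: g(g(g(c, n), v), leaf(g(q, q))) ≐ g(g(q, succ(t)), leaf(t)).
Decompose g/2: g(g(c, n), v) ≐ g(q, succ(t)),  leaf(g(q, q)) ≐ leaf(t).
Decompose g/2: g(c, n) ≐ q,  v ≐ succ(t).
Bind q := g(c, n); substituting into the one remaining equation that mentions q gives: leaf(g(g(c, n), g(c, n))) ≐ leaf(t).
Bind v := succ(t); no other remaining equation mentions v.
Decompose leaf/1: g(g(c, n), g(c, n)) ≐ t.
Bind t := g(g(c, n), g(c, n)). Substituting into the earlier binding gives v := succ(g(g(c, n), g(c, n))).
MGU = { q -> g(c, n), v -> succ(g(g(c, n), g(c, n))), t -> g(g(c, n), g(c, n)) }, so t -> g(g(c, n), g(c, n)).

g(g(c, n), g(c, n))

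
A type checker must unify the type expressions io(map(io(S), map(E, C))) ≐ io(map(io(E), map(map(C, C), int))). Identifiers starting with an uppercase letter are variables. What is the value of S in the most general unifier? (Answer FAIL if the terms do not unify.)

map(int, int)

Decompose io/1: map(io(S), map(E, C)) ≐ map(io(E), map(map(C, C), int)).
Decompose map/2: io(S) ≐ io(E),  map(E, C) ≐ map(map(C, C), int).
Decompose io/1: S ≐ E.
Bind S := E; no other remaining equation mentions S.
Decompose map/2: E ≐ map(C, C),  C ≐ int.
Bind E := map(C, C); no other remaining equation mentions E. Substituting into the earlier binding gives S := map(C, C).
Bind C := int. Substituting into the earlier bindings gives S := map(int, int), E := map(int, int).
MGU = { S ↦ map(int, int), E ↦ map(int, int), C ↦ int }, so S ↦ map(int, int).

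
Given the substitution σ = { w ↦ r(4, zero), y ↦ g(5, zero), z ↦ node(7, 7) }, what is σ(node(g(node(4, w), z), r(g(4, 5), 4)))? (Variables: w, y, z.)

node(g(node(4, r(4, zero)), node(7, 7)), r(g(4, 5), 4))

Replace each occurrence of w with r(4, zero).
Replace each occurrence of z with node(7, 7).
Result: node(g(node(4, r(4, zero)), node(7, 7)), r(g(4, 5), 4)).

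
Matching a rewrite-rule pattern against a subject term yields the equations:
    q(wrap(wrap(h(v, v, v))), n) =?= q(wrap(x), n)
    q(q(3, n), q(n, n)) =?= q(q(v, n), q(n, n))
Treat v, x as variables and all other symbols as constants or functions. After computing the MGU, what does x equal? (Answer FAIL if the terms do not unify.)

wrap(h(3, 3, 3))

Decompose q/2: wrap(wrap(h(v, v, v))) =?= wrap(x),  n =?= n.
Decompose wrap/1: wrap(h(v, v, v)) =?= x.
Bind x := wrap(h(v, v, v)); no other remaining equation mentions x.
Delete trivial equation n =?= n.
Decompose q/2: q(3, n) =?= q(v, n),  q(n, n) =?= q(n, n).
Decompose q/2: 3 =?= v,  n =?= n.
Bind v := 3; no other remaining equation mentions v. Substituting into the earlier binding gives x := wrap(h(3, 3, 3)).
Delete trivial equation n =?= n.
Delete trivial equation q(n, n) =?= q(n, n).
MGU = { x := wrap(h(3, 3, 3)), v := 3 }, so x := wrap(h(3, 3, 3)).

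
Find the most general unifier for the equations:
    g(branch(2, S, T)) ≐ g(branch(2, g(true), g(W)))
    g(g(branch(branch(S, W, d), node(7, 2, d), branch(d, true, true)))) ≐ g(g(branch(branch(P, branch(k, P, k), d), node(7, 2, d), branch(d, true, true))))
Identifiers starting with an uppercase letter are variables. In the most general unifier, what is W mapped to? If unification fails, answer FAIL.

branch(k, g(true), k)

Decompose g/1: branch(2, S, T) ≐ branch(2, g(true), g(W)).
Decompose branch/3: 2 ≐ 2,  S ≐ g(true),  T ≐ g(W).
Delete trivial equation 2 ≐ 2.
Bind S := g(true); substituting into the one remaining equation that mentions S gives: g(g(branch(branch(g(true), W, d), node(7, 2, d), branch(d, true, true)))) ≐ g(g(branch(branch(P, branch(k, P, k), d), node(7, 2, d), branch(d, true, true)))).
Bind T := g(W); no other remaining equation mentions T.
Decompose g/1: g(branch(branch(g(true), W, d), node(7, 2, d), branch(d, true, true))) ≐ g(branch(branch(P, branch(k, P, k), d), node(7, 2, d), branch(d, true, true))).
Decompose g/1: branch(branch(g(true), W, d), node(7, 2, d), branch(d, true, true)) ≐ branch(branch(P, branch(k, P, k), d), node(7, 2, d), branch(d, true, true)).
Decompose branch/3: branch(g(true), W, d) ≐ branch(P, branch(k, P, k), d),  node(7, 2, d) ≐ node(7, 2, d),  branch(d, true, true) ≐ branch(d, true, true).
Decompose branch/3: g(true) ≐ P,  W ≐ branch(k, P, k),  d ≐ d.
Bind P := g(true); substituting into the one remaining equation that mentions P gives: W ≐ branch(k, g(true), k).
Bind W := branch(k, g(true), k); no other remaining equation mentions W. Substituting into the earlier binding gives T := g(branch(k, g(true), k)).
Delete trivial equation d ≐ d.
Delete trivial equation node(7, 2, d) ≐ node(7, 2, d).
Delete trivial equation branch(d, true, true) ≐ branch(d, true, true).
MGU = { S -> g(true), T -> g(branch(k, g(true), k)), P -> g(true), W -> branch(k, g(true), k) }, so W -> branch(k, g(true), k).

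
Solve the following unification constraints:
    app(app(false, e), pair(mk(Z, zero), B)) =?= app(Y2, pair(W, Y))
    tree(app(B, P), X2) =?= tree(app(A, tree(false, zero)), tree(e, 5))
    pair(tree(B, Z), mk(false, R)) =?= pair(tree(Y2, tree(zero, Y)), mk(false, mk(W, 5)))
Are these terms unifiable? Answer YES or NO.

Decompose app/2: app(false, e) =?= Y2,  pair(mk(Z, zero), B) =?= pair(W, Y).
Bind Y2 := app(false, e); substituting into the one remaining equation that mentions Y2 gives: pair(tree(B, Z), mk(false, R)) =?= pair(tree(app(false, e), tree(zero, Y)), mk(false, mk(W, 5))).
Decompose pair/2: mk(Z, zero) =?= W,  B =?= Y.
Bind W := mk(Z, zero); substituting into the one remaining equation that mentions W gives: pair(tree(B, Z), mk(false, R)) =?= pair(tree(app(false, e), tree(zero, Y)), mk(false, mk(mk(Z, zero), 5))).
Bind B := Y; substituting into the remaining equations gives: tree(app(Y, P), X2) =?= tree(app(A, tree(false, zero)), tree(e, 5)),  pair(tree(Y, Z), mk(false, R)) =?= pair(tree(app(false, e), tree(zero, Y)), mk(false, mk(mk(Z, zero), 5))).
Decompose tree/2: app(Y, P) =?= app(A, tree(false, zero)),  X2 =?= tree(e, 5).
Decompose app/2: Y =?= A,  P =?= tree(false, zero).
Bind Y := A; substituting into the one remaining equation that mentions Y gives: pair(tree(A, Z), mk(false, R)) =?= pair(tree(app(false, e), tree(zero, A)), mk(false, mk(mk(Z, zero), 5))). Substituting into the earlier binding gives B := A.
Bind P := tree(false, zero); no other remaining equation mentions P.
Bind X2 := tree(e, 5); no other remaining equation mentions X2.
Decompose pair/2: tree(A, Z) =?= tree(app(false, e), tree(zero, A)),  mk(false, R) =?= mk(false, mk(mk(Z, zero), 5)).
Decompose tree/2: A =?= app(false, e),  Z =?= tree(zero, A).
Bind A := app(false, e); substituting into the one remaining equation that mentions A gives: Z =?= tree(zero, app(false, e)). Substituting into the earlier bindings gives B := app(false, e), Y := app(false, e).
Bind Z := tree(zero, app(false, e)); substituting into the remaining equation gives: mk(false, R) =?= mk(false, mk(mk(tree(zero, app(false, e)), zero), 5)). Substituting into the earlier binding gives W := mk(tree(zero, app(false, e)), zero).
Decompose mk/2: false =?= false,  R =?= mk(mk(tree(zero, app(false, e)), zero), 5).
Delete trivial equation false =?= false.
Bind R := mk(mk(tree(zero, app(false, e)), zero), 5).
No equations remain and no clash or occurs-check failure arose, so a unifier exists.

YES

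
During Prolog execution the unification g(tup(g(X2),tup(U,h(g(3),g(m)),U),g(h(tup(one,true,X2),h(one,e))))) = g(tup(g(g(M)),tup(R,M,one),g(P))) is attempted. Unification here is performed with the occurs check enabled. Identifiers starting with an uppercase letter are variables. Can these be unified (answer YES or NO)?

Decompose g/1: tup(g(X2),tup(U,h(g(3),g(m)),U),g(h(tup(one,true,X2),h(one,e)))) = tup(g(g(M)),tup(R,M,one),g(P)).
Decompose tup/3: g(X2) = g(g(M)),  tup(U,h(g(3),g(m)),U) = tup(R,M,one),  g(h(tup(one,true,X2),h(one,e))) = g(P).
Decompose g/1: X2 = g(M).
Bind X2 := g(M); substituting into the one remaining equation that mentions X2 gives: g(h(tup(one,true,g(M)),h(one,e))) = g(P).
Decompose tup/3: U = R,  h(g(3),g(m)) = M,  U = one.
Bind U := R; substituting into the one remaining equation that mentions U gives: R = one.
Bind M := h(g(3),g(m)); substituting into the one remaining equation that mentions M gives: g(h(tup(one,true,g(h(g(3),g(m)))),h(one,e))) = g(P). Substituting into the earlier binding gives X2 := g(h(g(3),g(m))).
Bind R := one; no other remaining equation mentions R. Substituting into the earlier binding gives U := one.
Decompose g/1: h(tup(one,true,g(h(g(3),g(m)))),h(one,e)) = P.
Bind P := h(tup(one,true,g(h(g(3),g(m)))),h(one,e)).
No equations remain and no clash or occurs-check failure arose, so a unifier exists.

YES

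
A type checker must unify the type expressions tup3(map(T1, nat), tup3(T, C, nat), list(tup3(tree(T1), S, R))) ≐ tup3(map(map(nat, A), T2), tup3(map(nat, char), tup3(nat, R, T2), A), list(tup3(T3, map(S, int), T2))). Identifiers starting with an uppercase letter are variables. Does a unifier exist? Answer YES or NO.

NO

Decompose tup3/3: map(T1, nat) ≐ map(map(nat, A), T2),  tup3(T, C, nat) ≐ tup3(map(nat, char), tup3(nat, R, T2), A),  list(tup3(tree(T1), S, R)) ≐ list(tup3(T3, map(S, int), T2)).
Decompose map/2: T1 ≐ map(nat, A),  nat ≐ T2.
Bind T1 := map(nat, A); substituting into the one remaining equation that mentions T1 gives: list(tup3(tree(map(nat, A)), S, R)) ≐ list(tup3(T3, map(S, int), T2)).
Bind T2 := nat; substituting into the remaining equations gives: tup3(T, C, nat) ≐ tup3(map(nat, char), tup3(nat, R, nat), A),  list(tup3(tree(map(nat, A)), S, R)) ≐ list(tup3(T3, map(S, int), nat)).
Decompose tup3/3: T ≐ map(nat, char),  C ≐ tup3(nat, R, nat),  nat ≐ A.
Bind T := map(nat, char); no other remaining equation mentions T.
Bind C := tup3(nat, R, nat); no other remaining equation mentions C.
Bind A := nat; substituting into the remaining equation gives: list(tup3(tree(map(nat, nat)), S, R)) ≐ list(tup3(T3, map(S, int), nat)). Substituting into the earlier binding gives T1 := map(nat, nat).
Decompose list/1: tup3(tree(map(nat, nat)), S, R) ≐ tup3(T3, map(S, int), nat).
Decompose tup3/3: tree(map(nat, nat)) ≐ T3,  S ≐ map(S, int),  R ≐ nat.
Bind T3 := tree(map(nat, nat)); no other remaining equation mentions T3.
Occurs check fails: S occurs in map(S, int); the equation S ≐ map(S, int) has no finite solution.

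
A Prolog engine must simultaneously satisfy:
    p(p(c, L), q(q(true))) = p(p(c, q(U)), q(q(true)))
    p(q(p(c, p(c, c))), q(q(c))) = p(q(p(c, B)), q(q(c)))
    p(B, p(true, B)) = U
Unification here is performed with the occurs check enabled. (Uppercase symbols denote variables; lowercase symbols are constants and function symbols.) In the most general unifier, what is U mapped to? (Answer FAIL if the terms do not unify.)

Decompose p/2: p(c, L) = p(c, q(U)),  q(q(true)) = q(q(true)).
Decompose p/2: c = c,  L = q(U).
Delete trivial equation c = c.
Bind L := q(U); no other remaining equation mentions L.
Delete trivial equation q(q(true)) = q(q(true)).
Decompose p/2: q(p(c, p(c, c))) = q(p(c, B)),  q(q(c)) = q(q(c)).
Decompose q/1: p(c, p(c, c)) = p(c, B).
Decompose p/2: c = c,  p(c, c) = B.
Delete trivial equation c = c.
Bind B := p(c, c); substituting into the one remaining equation that mentions B gives: p(p(c, c), p(true, p(c, c))) = U.
Delete trivial equation q(q(c)) = q(q(c)).
Bind U := p(p(c, c), p(true, p(c, c))). Substituting into the earlier binding gives L := q(p(p(c, c), p(true, p(c, c)))).
MGU = { L = q(p(p(c, c), p(true, p(c, c)))), B = p(c, c), U = p(p(c, c), p(true, p(c, c))) }, so U = p(p(c, c), p(true, p(c, c))).

p(p(c, c), p(true, p(c, c)))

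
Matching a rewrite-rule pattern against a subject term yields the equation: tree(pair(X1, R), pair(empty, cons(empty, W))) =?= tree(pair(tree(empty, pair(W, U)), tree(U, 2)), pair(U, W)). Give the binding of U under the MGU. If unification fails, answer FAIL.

Decompose tree/2: pair(X1, R) =?= pair(tree(empty, pair(W, U)), tree(U, 2)),  pair(empty, cons(empty, W)) =?= pair(U, W).
Decompose pair/2: X1 =?= tree(empty, pair(W, U)),  R =?= tree(U, 2).
Bind X1 := tree(empty, pair(W, U)); no other remaining equation mentions X1.
Bind R := tree(U, 2); no other remaining equation mentions R.
Decompose pair/2: empty =?= U,  cons(empty, W) =?= W.
Bind U := empty; no other remaining equation mentions U. Substituting into the earlier bindings gives X1 := tree(empty, pair(W, empty)), R := tree(empty, 2).
Occurs check fails: W occurs in cons(empty, W); the equation W =?= cons(empty, W) has no finite solution.

FAIL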